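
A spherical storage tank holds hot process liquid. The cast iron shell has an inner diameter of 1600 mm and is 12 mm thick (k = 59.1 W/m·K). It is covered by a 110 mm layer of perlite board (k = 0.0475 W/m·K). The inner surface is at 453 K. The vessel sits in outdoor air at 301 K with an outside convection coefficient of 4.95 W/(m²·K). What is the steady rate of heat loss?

Q ≈ 573 W

Each spherical layer contributes R = (1/r_i − 1/r_o)/(4πk):
R_cast iron shell = (1/0.8 − 1/0.812)/(4π×59.1) = 2.487×10^-5 K/W
R_perlite board = (1/0.812 − 1/0.922)/(4π×0.0475) = 0.2462 K/W
R_outer film = 1/(h·4πr_o²) = 1/(4.95×4π×0.922²) = 0.01891 K/W
R_total = 0.2651 K/W
Q = ΔT/R_total = 152/0.2651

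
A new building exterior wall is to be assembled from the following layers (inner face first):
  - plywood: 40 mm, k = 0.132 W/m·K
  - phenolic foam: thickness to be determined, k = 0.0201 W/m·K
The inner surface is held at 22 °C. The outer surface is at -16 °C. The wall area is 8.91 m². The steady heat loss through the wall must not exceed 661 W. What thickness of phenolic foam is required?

Series thermal resistances:
R_plywood = L/(kA) = 0.04/(0.132×8.91) = 0.03401 K/W
Sum of the known resistances R_other = 0.03401 K/W
Required total resistance R_tot = ΔT/Q_allow = 38/661 = 0.05749 K/W
R_phenolic foam = R_tot − R_other = 0.02348 K/W
L = R·k·A = 0.02348×0.0201×8.91

L ≈ 4.2 mm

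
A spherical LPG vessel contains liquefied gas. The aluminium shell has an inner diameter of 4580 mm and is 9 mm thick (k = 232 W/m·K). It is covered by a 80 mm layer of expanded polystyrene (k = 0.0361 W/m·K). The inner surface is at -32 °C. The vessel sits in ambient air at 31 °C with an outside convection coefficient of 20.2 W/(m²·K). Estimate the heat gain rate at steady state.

Q ≈ 1910 W

For a spherical shell R = (1/r₁ − 1/r₂)/(4πk); film R = 1/(h·4πr²). In series:
R_aluminium shell = (1/2.29 − 1/2.299)/(4π×232) = 5.864×10^-7 K/W
R_expanded polystyrene = (1/2.299 − 1/2.379)/(4π×0.0361) = 0.03224 K/W
R_outer film = 1/(h·4πr_o²) = 1/(20.2×4π×2.379²) = 6.961×10^-4 K/W
R_total = 0.03294 K/W
Q = ΔT/R_total = 63/0.03294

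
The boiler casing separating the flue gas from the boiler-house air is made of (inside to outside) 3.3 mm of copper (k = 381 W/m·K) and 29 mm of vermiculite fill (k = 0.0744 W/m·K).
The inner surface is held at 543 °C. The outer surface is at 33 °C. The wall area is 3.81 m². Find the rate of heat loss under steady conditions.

Q ≈ 4980 W

Model the wall as resistances in series:
R_copper = L/(kA) = 0.0033/(381×3.81) = 2.273×10^-6 K/W
R_vermiculite fill = L/(kA) = 0.029/(0.0744×3.81) = 0.1023 K/W
R_total = 0.1023 K/W
Q = ΔT / R_total = 510 / 0.1023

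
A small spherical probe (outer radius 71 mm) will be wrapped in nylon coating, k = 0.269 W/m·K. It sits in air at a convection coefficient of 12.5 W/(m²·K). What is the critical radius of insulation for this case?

For a sphere r_cr = 2k/h = 2×0.269/12.5
r_cr = 43 mm; since the bare radius (71 mm) is above r_cr, any added insulation will reduce heat loss.

r_cr ≈ 43 mm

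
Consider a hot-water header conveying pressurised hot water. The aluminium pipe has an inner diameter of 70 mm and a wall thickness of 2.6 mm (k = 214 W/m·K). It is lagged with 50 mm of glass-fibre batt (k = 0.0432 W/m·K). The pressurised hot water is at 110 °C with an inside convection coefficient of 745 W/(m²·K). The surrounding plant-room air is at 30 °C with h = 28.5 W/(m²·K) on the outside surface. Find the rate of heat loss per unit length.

q′ ≈ 25.1 W/m

Treating each annulus and film as a series resistance:
R_inner film = 1/(h_i·2πr₁L) = 1/(745×2π×0.035×1) = 0.006104 K/W
R_aluminium pipe wall = ln(37.6/35)/(2π×214×1) = 5.329×10^-5 K/W
R_glass-fibre batt = ln(87.6/37.6)/(2π×0.0432×1) = 3.116 K/W
R_outer film = 1/(h_o·2πr_oL) = 1/(28.5×2π×0.0876×1) = 0.06375 K/W
R_total = 3.186 K/W
Q = ΔT/R_total = 80/3.186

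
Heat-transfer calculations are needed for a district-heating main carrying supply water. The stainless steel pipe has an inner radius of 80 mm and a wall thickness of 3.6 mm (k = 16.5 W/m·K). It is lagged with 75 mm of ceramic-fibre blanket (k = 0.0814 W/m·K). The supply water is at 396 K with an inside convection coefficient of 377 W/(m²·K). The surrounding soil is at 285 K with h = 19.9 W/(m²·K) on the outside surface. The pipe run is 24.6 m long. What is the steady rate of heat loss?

Q ≈ 2090 W

Cylindrical conduction, so R = ln(r₂/r₁)/(2πkL) per layer, in series:
R_inner film = 1/(h_i·2πr₁L) = 1/(377×2π×0.08×24.6) = 2.145×10^-4 K/W
R_stainless steel pipe wall = ln(83.6/80)/(2π×16.5×24.6) = 1.726×10^-5 K/W
R_ceramic-fibre blanket = ln(158.6/83.6)/(2π×0.0814×24.6) = 0.05089 K/W
R_outer film = 1/(h_o·2πr_oL) = 1/(19.9×2π×0.1586×24.6) = 0.00205 K/W
R_total = 0.05318 K/W
Q = ΔT/R_total = 111/0.05318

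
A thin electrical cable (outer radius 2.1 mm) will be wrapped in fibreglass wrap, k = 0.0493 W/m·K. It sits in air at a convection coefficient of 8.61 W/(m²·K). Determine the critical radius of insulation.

r_cr ≈ 5.73 mm

For a cylinder r_cr = k/h = 0.0493/8.61
r_cr = 5.73 mm; since the bare radius (2.1 mm) is below r_cr, adding a thin layer of insulation will *increase* heat loss.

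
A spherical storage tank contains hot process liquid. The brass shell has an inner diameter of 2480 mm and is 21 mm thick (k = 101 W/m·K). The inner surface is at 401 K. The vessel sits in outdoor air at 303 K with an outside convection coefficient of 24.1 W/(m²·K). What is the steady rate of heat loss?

Each spherical layer contributes R = (1/r_i − 1/r_o)/(4πk):
R_brass shell = (1/1.24 − 1/1.261)/(4π×101) = 1.058×10^-5 K/W
R_outer film = 1/(h·4πr_o²) = 1/(24.1×4π×1.261²) = 0.002077 K/W
R_total = 0.002087 K/W
Q = ΔT/R_total = 98/0.002087

Q ≈ 47000 W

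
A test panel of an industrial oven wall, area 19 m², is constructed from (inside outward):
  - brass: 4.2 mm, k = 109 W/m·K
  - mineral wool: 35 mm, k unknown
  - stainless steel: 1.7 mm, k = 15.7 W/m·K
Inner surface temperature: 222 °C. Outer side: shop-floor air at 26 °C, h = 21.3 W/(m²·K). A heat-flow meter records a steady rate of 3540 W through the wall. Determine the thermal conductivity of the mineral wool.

k ≈ 0.0348 W/(m·K)

Series thermal resistances:
R_brass = L/(kA) = 0.0042/(109×19) = 2.028×10^-6 K/W
R_stainless steel = L/(kA) = 0.0017/(15.7×19) = 5.699×10^-6 K/W
R_outer film = 1/(h_o·A) = 1/(21.3×19) = 0.002471 K/W
Sum of known resistances R_other = 0.002479 K/W
Total R = ΔT/Q = 196/3540 = 0.05537 K/W
R_mineral wool = R_total − R_other = 0.05289 K/W
k = L/(R·A) = 0.035/(0.05289×19)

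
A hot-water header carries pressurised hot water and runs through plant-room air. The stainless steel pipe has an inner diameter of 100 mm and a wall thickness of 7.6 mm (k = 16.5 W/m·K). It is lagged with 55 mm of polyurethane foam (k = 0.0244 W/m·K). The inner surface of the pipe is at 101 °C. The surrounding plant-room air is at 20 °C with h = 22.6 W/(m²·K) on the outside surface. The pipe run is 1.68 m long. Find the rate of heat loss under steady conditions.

Q ≈ 30.7 W

Per-layer cylindrical resistances, series-summed:
R_stainless steel pipe wall = ln(57.6/50)/(2π×16.5×1.68) = 8.124×10^-4 K/W
R_polyurethane foam = ln(112.6/57.6)/(2π×0.0244×1.68) = 2.603 K/W
R_outer film = 1/(h_o·2πr_oL) = 1/(22.6×2π×0.1126×1.68) = 0.03723 K/W
R_total = 2.641 K/W
Q = ΔT/R_total = 81/2.641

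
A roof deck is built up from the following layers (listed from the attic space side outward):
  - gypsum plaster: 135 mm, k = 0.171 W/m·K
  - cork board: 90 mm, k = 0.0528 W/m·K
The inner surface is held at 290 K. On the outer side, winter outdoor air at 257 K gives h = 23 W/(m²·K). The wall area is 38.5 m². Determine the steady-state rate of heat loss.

Series thermal resistances:
R_gypsum plaster = L/(kA) = 0.135/(0.171×38.5) = 0.02051 K/W
R_cork board = L/(kA) = 0.09/(0.0528×38.5) = 0.04427 K/W
R_outer film = 1/(h_o·A) = 1/(23×38.5) = 0.001129 K/W
R_total = 0.06591 K/W
Q = ΔT / R_total = 33 / 0.06591

Q ≈ 501 W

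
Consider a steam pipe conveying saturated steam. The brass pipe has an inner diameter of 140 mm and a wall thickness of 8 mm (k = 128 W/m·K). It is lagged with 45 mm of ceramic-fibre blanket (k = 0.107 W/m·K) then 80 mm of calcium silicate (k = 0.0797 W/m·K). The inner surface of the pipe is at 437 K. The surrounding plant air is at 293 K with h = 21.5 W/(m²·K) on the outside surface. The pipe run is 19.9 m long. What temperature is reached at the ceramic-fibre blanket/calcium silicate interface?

T ≈ 380 K

Cylindrical conduction, so R = ln(r₂/r₁)/(2πkL) per layer, in series:
R_brass pipe wall = ln(78/70)/(2π×128×19.9) = 6.761×10^-6 K/W
R_ceramic-fibre blanket = ln(123/78)/(2π×0.107×19.9) = 0.03404 K/W
R_calcium silicate = ln(203/123)/(2π×0.0797×19.9) = 0.05028 K/W
R_outer film = 1/(h_o·2πr_oL) = 1/(21.5×2π×0.203×19.9) = 0.001832 K/W
R_total = 0.08616 K/W
Q = ΔT/R_total = 144/0.08616
Q = 1670 W
T_interface = T_inner − Q·ΣR(inner→interface) = 437 − 1670×0.03405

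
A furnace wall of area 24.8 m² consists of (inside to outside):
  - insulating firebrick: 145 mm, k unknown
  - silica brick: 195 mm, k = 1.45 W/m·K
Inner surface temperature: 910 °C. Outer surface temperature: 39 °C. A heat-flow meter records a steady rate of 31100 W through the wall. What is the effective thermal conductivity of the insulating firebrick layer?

Model the wall as resistances in series:
R_silica brick = L/(kA) = 0.195/(1.45×24.8) = 0.005423 K/W
Sum of known resistances R_other = 0.005423 K/W
Total R = ΔT/Q = 871/31100 = 0.02801 K/W
R_insulating firebrick = R_total − R_other = 0.02258 K/W
k = L/(R·A) = 0.145/(0.02258×24.8)

k ≈ 0.259 W/(m·K)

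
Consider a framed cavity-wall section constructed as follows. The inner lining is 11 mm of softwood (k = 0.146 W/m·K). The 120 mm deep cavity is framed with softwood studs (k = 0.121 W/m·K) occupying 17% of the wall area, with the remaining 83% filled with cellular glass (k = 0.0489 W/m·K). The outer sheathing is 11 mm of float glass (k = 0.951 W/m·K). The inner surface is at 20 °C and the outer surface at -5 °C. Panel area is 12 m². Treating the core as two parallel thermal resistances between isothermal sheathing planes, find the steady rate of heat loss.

Sheathing layers in series; stud and cavity paths in parallel between them.
R_inner = 0.011/(0.146×12) = 0.006279 K/W
R_stud  = 0.12/(0.121×0.17×12) = 0.4861 K/W
R_cav   = 0.12/(0.0489×0.83×12) = 0.2464 K/W
1/R_core = 1/R_stud + 1/R_cav → R_core = 0.1635 K/W
R_outer = 0.011/(0.951×12) = 9.639×10^-4 K/W
R_total = 0.1708 K/W
Q = ΔT/R_total = 25/0.1708

Q ≈ 146 W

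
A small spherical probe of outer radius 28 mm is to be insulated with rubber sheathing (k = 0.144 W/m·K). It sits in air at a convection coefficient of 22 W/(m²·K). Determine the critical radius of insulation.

For a sphere r_cr = 2k/h = 2×0.144/22
r_cr = 13.1 mm; since the bare radius (28 mm) is above r_cr, any added insulation will reduce heat loss.

r_cr ≈ 13.1 mm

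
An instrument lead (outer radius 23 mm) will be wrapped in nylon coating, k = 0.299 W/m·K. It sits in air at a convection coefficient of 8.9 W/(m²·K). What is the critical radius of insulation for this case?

For a cylinder r_cr = k/h = 0.299/8.9
r_cr = 33.6 mm; since the bare radius (23 mm) is below r_cr, adding a thin layer of insulation will *increase* heat loss.

r_cr ≈ 33.6 mm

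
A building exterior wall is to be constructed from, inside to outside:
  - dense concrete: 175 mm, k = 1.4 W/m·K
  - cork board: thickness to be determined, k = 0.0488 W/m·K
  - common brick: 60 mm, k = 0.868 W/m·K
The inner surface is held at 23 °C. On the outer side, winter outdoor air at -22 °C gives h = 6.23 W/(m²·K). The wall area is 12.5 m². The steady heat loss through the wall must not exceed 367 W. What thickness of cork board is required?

L ≈ 57.5 mm

Model the wall as resistances in series:
R_dense concrete = L/(kA) = 0.175/(1.4×12.5) = 0.01 K/W
R_common brick = L/(kA) = 0.06/(0.868×12.5) = 0.00553 K/W
R_outer film = 1/(h_o·A) = 1/(6.23×12.5) = 0.01284 K/W
Sum of the known resistances R_other = 0.02837 K/W
Required total resistance R_tot = ΔT/Q_allow = 45/367 = 0.1226 K/W
R_cork board = R_tot − R_other = 0.09424 K/W
L = R·k·A = 0.09424×0.0488×12.5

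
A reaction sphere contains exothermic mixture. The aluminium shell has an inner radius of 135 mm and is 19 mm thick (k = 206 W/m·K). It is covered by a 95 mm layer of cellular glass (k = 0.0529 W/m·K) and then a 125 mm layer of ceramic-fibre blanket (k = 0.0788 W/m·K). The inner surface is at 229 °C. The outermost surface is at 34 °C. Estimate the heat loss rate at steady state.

Radial (spherical) resistances in series:
R_aluminium shell = (1/0.135 − 1/0.154)/(4π×206) = 3.53×10^-4 K/W
R_cellular glass = (1/0.154 − 1/0.249)/(4π×0.0529) = 3.727 K/W
R_ceramic-fibre blanket = (1/0.249 − 1/0.374)/(4π×0.0788) = 1.356 K/W
R_total = 5.083 K/W
Q = ΔT/R_total = 195/5.083

Q ≈ 38.4 W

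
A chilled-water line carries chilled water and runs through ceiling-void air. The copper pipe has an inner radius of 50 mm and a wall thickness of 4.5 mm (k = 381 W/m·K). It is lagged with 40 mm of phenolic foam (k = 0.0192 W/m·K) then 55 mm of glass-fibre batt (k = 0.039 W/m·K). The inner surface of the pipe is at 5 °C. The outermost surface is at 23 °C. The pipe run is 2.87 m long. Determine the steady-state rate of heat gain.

Q ≈ 8.03 W

For a radial system each layer contributes R = ln(r_out/r_in)/(2πkL); films add R = 1/(hA).
R_copper pipe wall = ln(54.5/50)/(2π×381×2.87) = 1.254×10^-5 K/W
R_phenolic foam = ln(94.5/54.5)/(2π×0.0192×2.87) = 1.59 K/W
R_glass-fibre batt = ln(149.5/94.5)/(2π×0.039×2.87) = 0.6522 K/W
R_total = 2.242 K/W
Q = ΔT/R_total = 18/2.242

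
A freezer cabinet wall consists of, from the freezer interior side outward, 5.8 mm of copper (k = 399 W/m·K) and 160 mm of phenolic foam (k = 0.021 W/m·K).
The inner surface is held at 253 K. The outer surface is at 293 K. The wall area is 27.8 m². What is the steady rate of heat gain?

Treating each layer as a thermal resistance in series:
R_copper = L/(kA) = 0.0058/(399×27.8) = 5.229×10^-7 K/W
R_phenolic foam = L/(kA) = 0.16/(0.021×27.8) = 0.2741 K/W
R_total = 0.2741 K/W
Q = ΔT / R_total = 40 / 0.2741

Q ≈ 146 W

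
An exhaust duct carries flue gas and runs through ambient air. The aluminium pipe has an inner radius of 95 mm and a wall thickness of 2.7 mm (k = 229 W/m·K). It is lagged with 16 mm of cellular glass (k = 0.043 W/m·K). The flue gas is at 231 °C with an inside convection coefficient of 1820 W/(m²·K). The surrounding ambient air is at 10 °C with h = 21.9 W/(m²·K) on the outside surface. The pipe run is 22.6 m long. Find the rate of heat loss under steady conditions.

For a radial system each layer contributes R = ln(r_out/r_in)/(2πkL); films add R = 1/(hA).
R_inner film = 1/(h_i·2πr₁L) = 1/(1820×2π×0.095×22.6) = 4.073×10^-5 K/W
R_aluminium pipe wall = ln(97.7/95)/(2π×229×22.6) = 8.618×10^-7 K/W
R_cellular glass = ln(113.7/97.7)/(2π×0.043×22.6) = 0.02484 K/W
R_outer film = 1/(h_o·2πr_oL) = 1/(21.9×2π×0.1137×22.6) = 0.002828 K/W
R_total = 0.02771 K/W
Q = ΔT/R_total = 221/0.02771

Q ≈ 7980 W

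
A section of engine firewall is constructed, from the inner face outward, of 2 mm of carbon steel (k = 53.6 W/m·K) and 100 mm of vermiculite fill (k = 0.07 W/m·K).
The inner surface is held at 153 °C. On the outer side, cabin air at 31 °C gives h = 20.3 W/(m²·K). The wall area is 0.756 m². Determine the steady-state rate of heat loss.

Thermal resistances in series:
R_carbon steel = L/(kA) = 0.002/(53.6×0.756) = 4.936×10^-5 K/W
R_vermiculite fill = L/(kA) = 0.1/(0.07×0.756) = 1.89 K/W
R_outer film = 1/(h_o·A) = 1/(20.3×0.756) = 0.06516 K/W
R_total = 1.955 K/W
Q = ΔT / R_total = 122 / 1.955

Q ≈ 62.4 W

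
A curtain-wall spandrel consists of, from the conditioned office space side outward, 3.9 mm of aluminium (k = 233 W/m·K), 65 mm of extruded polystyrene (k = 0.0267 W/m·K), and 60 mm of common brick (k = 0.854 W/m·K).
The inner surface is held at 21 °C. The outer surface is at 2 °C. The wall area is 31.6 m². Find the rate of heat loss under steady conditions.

Q ≈ 240 W

Treating each layer as a thermal resistance in series:
R_aluminium = L/(kA) = 0.0039/(233×31.6) = 5.297×10^-7 K/W
R_extruded polystyrene = L/(kA) = 0.065/(0.0267×31.6) = 0.07704 K/W
R_common brick = L/(kA) = 0.06/(0.854×31.6) = 0.002223 K/W
R_total = 0.07926 K/W
Q = ΔT / R_total = 19 / 0.07926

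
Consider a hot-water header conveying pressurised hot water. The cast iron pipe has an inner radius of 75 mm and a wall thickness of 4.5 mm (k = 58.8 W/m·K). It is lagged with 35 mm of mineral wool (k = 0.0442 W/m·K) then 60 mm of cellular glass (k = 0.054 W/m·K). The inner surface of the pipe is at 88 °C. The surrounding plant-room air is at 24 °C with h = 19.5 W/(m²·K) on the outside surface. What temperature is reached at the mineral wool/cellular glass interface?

T ≈ 55.7 °C

Treating each annulus and film as a series resistance:
R_cast iron pipe wall = ln(79.5/75)/(2π×58.8×1) = 1.577×10^-4 K/W
R_mineral wool = ln(114.5/79.5)/(2π×0.0442×1) = 1.314 K/W
R_cellular glass = ln(174.5/114.5)/(2π×0.054×1) = 1.242 K/W
R_outer film = 1/(h_o·2πr_oL) = 1/(19.5×2π×0.1745×1) = 0.04677 K/W
R_total = 2.602 K/W
Q = ΔT/R_total = 64/2.602
Q = 24.6 W/m
T_interface = T_inner − Q·ΣR(inner→interface) = 88 − 24.6×1.314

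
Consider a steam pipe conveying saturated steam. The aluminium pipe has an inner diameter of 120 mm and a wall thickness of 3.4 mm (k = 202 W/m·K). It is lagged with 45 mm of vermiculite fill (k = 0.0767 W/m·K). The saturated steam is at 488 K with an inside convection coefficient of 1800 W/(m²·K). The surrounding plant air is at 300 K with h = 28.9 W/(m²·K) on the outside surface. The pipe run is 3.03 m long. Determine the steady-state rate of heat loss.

Q ≈ 489 W

For a radial system each layer contributes R = ln(r_out/r_in)/(2πkL); films add R = 1/(hA).
R_inner film = 1/(h_i·2πr₁L) = 1/(1800×2π×0.06×3.03) = 4.864×10^-4 K/W
R_aluminium pipe wall = ln(63.4/60)/(2π×202×3.03) = 1.433×10^-5 K/W
R_vermiculite fill = ln(108.4/63.4)/(2π×0.0767×3.03) = 0.3673 K/W
R_outer film = 1/(h_o·2πr_oL) = 1/(28.9×2π×0.1084×3.03) = 0.01677 K/W
R_total = 0.3846 K/W
Q = ΔT/R_total = 188/0.3846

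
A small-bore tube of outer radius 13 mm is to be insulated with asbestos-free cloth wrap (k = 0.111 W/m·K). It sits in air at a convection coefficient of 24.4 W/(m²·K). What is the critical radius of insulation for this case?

r_cr ≈ 4.55 mm

For a cylinder r_cr = k/h = 0.111/24.4
r_cr = 4.55 mm; since the bare radius (13 mm) is above r_cr, any added insulation will reduce heat loss.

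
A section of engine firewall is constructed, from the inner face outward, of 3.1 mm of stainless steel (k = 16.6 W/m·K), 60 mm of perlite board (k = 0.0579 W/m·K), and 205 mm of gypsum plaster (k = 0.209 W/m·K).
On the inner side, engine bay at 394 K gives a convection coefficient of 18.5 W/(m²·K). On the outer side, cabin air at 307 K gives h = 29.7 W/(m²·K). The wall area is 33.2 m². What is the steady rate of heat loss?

Q ≈ 1370 W

Thermal resistances in series:
R_inner film = 1/(h_i·A) = 1/(18.5×33.2) = 0.001628 K/W
R_stainless steel = L/(kA) = 0.0031/(16.6×33.2) = 5.625×10^-6 K/W
R_perlite board = L/(kA) = 0.06/(0.0579×33.2) = 0.03121 K/W
R_gypsum plaster = L/(kA) = 0.205/(0.209×33.2) = 0.02954 K/W
R_outer film = 1/(h_o·A) = 1/(29.7×33.2) = 0.001014 K/W
R_total = 0.0634 K/W
Q = ΔT / R_total = 87 / 0.0634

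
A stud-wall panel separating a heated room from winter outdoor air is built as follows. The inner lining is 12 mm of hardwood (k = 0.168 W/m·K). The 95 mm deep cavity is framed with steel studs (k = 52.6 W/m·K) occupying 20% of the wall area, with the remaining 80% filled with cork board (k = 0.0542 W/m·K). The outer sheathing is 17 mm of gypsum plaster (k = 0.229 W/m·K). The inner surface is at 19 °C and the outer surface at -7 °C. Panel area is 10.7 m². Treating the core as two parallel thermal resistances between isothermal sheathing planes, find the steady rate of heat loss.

Sheathing layers in series; stud and cavity paths in parallel between them.
R_inner = 0.012/(0.168×10.7) = 0.006676 K/W
R_stud  = 0.095/(52.6×0.2×10.7) = 8.44×10^-4 K/W
R_cav   = 0.095/(0.0542×0.8×10.7) = 0.2048 K/W
1/R_core = 1/R_stud + 1/R_cav → R_core = 8.405×10^-4 K/W
R_outer = 0.017/(0.229×10.7) = 0.006938 K/W
R_total = 0.01445 K/W
Q = ΔT/R_total = 26/0.01445

Q ≈ 1800 W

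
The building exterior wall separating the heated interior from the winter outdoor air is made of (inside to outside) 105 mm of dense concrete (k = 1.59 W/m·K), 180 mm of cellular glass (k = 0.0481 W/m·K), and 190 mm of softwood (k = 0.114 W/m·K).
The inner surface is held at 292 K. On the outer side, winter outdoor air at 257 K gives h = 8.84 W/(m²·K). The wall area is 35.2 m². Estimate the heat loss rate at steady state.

Treating each layer as a thermal resistance in series:
R_dense concrete = L/(kA) = 0.105/(1.59×35.2) = 0.001876 K/W
R_cellular glass = L/(kA) = 0.18/(0.0481×35.2) = 0.1063 K/W
R_softwood = L/(kA) = 0.19/(0.114×35.2) = 0.04735 K/W
R_outer film = 1/(h_o·A) = 1/(8.84×35.2) = 0.003214 K/W
R_total = 0.1588 K/W
Q = ΔT / R_total = 35 / 0.1588

Q ≈ 220 W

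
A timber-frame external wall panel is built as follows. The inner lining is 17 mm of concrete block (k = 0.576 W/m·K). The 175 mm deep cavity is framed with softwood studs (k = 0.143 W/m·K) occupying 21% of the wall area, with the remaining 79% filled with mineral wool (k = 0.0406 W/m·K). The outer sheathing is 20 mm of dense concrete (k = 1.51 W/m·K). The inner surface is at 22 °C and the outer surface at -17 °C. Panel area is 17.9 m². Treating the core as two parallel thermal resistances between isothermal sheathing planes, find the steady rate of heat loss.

Q ≈ 244 W

Sheathing layers in series; stud and cavity paths in parallel between them.
R_inner = 0.017/(0.576×17.9) = 0.001649 K/W
R_stud  = 0.175/(0.143×0.21×17.9) = 0.3256 K/W
R_cav   = 0.175/(0.0406×0.79×17.9) = 0.3048 K/W
1/R_core = 1/R_stud + 1/R_cav → R_core = 0.1574 K/W
R_outer = 0.02/(1.51×17.9) = 7.399×10^-4 K/W
R_total = 0.1598 K/W
Q = ΔT/R_total = 39/0.1598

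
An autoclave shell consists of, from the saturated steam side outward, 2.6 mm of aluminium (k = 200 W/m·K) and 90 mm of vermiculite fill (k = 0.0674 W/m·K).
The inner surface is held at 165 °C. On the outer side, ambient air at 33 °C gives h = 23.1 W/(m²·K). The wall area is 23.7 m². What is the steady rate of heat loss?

Q ≈ 2270 W

Model the wall as resistances in series:
R_aluminium = L/(kA) = 0.0026/(200×23.7) = 5.485×10^-7 K/W
R_vermiculite fill = L/(kA) = 0.09/(0.0674×23.7) = 0.05634 K/W
R_outer film = 1/(h_o·A) = 1/(23.1×23.7) = 0.001827 K/W
R_total = 0.05817 K/W
Q = ΔT / R_total = 132 / 0.05817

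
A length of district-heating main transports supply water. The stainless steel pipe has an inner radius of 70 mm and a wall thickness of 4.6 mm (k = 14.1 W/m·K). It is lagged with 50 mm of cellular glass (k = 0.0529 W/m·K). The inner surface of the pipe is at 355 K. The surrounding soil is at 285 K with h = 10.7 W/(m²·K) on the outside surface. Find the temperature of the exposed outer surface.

T ≈ 290 K

Cylindrical conduction, so R = ln(r₂/r₁)/(2πkL) per layer, in series:
R_stainless steel pipe wall = ln(74.6/70)/(2π×14.1×1) = 7.184×10^-4 K/W
R_cellular glass = ln(124.6/74.6)/(2π×0.0529×1) = 1.543 K/W
R_outer film = 1/(h_o·2πr_oL) = 1/(10.7×2π×0.1246×1) = 0.1194 K/W
R_total = 1.663 K/W
Q = ΔT/R_total = 70/1.663
Q = 42.1 W/m
T_interface = T_inner − Q·ΣR(inner→interface) = 355 − 42.1×1.544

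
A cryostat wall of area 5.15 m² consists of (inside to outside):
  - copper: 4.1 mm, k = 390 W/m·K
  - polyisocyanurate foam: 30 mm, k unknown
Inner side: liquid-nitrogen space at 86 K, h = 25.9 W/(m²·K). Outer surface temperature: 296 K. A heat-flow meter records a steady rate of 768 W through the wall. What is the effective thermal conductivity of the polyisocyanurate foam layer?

k ≈ 0.0219 W/(m·K)

Thermal resistances in series:
R_inner film = 1/(h_i·A) = 1/(25.9×5.15) = 0.007497 K/W
R_copper = L/(kA) = 0.0041/(390×5.15) = 2.041×10^-6 K/W
Sum of known resistances R_other = 0.007499 K/W
Total R = ΔT/Q = 210/768 = 0.2734 K/W
R_polyisocyanurate foam = R_total − R_other = 0.2659 K/W
k = L/(R·A) = 0.03/(0.2659×5.15)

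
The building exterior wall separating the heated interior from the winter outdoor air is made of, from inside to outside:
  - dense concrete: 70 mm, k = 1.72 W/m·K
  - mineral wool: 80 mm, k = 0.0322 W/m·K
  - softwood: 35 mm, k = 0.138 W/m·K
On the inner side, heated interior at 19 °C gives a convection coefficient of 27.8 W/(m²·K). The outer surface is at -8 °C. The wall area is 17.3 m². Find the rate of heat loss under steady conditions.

Q ≈ 166 W

Thermal resistances in series:
R_inner film = 1/(h_i·A) = 1/(27.8×17.3) = 0.002079 K/W
R_dense concrete = L/(kA) = 0.07/(1.72×17.3) = 0.002352 K/W
R_mineral wool = L/(kA) = 0.08/(0.0322×17.3) = 0.1436 K/W
R_softwood = L/(kA) = 0.035/(0.138×17.3) = 0.01466 K/W
R_total = 0.1627 K/W
Q = ΔT / R_total = 27 / 0.1627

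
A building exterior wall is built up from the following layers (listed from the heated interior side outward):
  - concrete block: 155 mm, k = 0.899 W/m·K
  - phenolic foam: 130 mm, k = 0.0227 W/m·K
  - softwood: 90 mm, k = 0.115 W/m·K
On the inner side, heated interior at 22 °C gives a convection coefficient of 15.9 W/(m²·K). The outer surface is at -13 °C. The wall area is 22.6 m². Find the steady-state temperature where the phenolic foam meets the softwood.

T ≈ -8.94 °C

Thermal resistances in series:
R_inner film = 1/(h_i·A) = 1/(15.9×22.6) = 0.002783 K/W
R_concrete block = L/(kA) = 0.155/(0.899×22.6) = 0.007629 K/W
R_phenolic foam = L/(kA) = 0.13/(0.0227×22.6) = 0.2534 K/W
R_softwood = L/(kA) = 0.09/(0.115×22.6) = 0.03463 K/W
R_total = 0.2984 K/W;  Q = ΔT/R_total = 35/0.2984 = 117.3 W
T_interface = T_inner − Q·ΣR(inner→interface) = 22 − 117×0.2638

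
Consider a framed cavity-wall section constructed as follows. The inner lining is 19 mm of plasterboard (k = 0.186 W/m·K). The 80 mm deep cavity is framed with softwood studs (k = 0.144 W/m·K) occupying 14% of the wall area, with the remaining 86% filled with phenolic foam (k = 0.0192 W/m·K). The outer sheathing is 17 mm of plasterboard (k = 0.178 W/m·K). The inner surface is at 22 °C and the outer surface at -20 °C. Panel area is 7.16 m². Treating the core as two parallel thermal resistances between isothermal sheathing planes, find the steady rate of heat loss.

Sheathing layers in series; stud and cavity paths in parallel between them.
R_inner = 0.019/(0.186×7.16) = 0.01427 K/W
R_stud  = 0.08/(0.144×0.14×7.16) = 0.5542 K/W
R_cav   = 0.08/(0.0192×0.86×7.16) = 0.6767 K/W
1/R_core = 1/R_stud + 1/R_cav → R_core = 0.3047 K/W
R_outer = 0.017/(0.178×7.16) = 0.01334 K/W
R_total = 0.3323 K/W
Q = ΔT/R_total = 42/0.3323

Q ≈ 126 W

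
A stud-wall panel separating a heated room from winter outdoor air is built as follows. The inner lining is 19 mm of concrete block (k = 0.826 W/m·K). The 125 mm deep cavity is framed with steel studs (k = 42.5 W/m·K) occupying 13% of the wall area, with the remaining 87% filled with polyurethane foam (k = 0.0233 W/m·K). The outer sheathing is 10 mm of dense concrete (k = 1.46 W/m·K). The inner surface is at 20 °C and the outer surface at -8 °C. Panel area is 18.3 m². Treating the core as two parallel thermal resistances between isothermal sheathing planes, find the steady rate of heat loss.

Q ≈ 9780 W

Sheathing layers in series; stud and cavity paths in parallel between them.
R_inner = 0.019/(0.826×18.3) = 0.001257 K/W
R_stud  = 0.125/(42.5×0.13×18.3) = 0.001236 K/W
R_cav   = 0.125/(0.0233×0.87×18.3) = 0.337 K/W
1/R_core = 1/R_stud + 1/R_cav → R_core = 0.001232 K/W
R_outer = 0.01/(1.46×18.3) = 3.743×10^-4 K/W
R_total = 0.002863 K/W
Q = ΔT/R_total = 28/0.002863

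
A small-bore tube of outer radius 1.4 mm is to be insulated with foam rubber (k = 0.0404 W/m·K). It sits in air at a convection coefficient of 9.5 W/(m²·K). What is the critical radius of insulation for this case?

r_cr ≈ 4.25 mm

For a cylinder r_cr = k/h = 0.0404/9.5
r_cr = 4.25 mm; since the bare radius (1.4 mm) is below r_cr, adding a thin layer of insulation will *increase* heat loss.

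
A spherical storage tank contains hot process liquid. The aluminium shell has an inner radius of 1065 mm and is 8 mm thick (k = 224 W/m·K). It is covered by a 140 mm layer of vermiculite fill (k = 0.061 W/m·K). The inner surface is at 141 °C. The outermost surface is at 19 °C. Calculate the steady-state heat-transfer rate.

Each spherical layer contributes R = (1/r_i − 1/r_o)/(4πk):
R_aluminium shell = (1/1.065 − 1/1.073)/(4π×224) = 2.487×10^-6 K/W
R_vermiculite fill = (1/1.073 − 1/1.213)/(4π×0.061) = 0.1403 K/W
R_total = 0.1403 K/W
Q = ΔT/R_total = 122/0.1403

Q ≈ 869 W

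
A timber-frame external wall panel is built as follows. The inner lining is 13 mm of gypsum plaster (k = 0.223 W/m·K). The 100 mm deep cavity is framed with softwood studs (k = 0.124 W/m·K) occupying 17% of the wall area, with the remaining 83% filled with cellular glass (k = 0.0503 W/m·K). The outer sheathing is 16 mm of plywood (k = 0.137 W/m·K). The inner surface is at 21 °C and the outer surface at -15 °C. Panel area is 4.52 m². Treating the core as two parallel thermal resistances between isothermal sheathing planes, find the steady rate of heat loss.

Q ≈ 92.1 W

Sheathing layers in series; stud and cavity paths in parallel between them.
R_inner = 0.013/(0.223×4.52) = 0.0129 K/W
R_stud  = 0.1/(0.124×0.17×4.52) = 1.05 K/W
R_cav   = 0.1/(0.0503×0.83×4.52) = 0.5299 K/W
1/R_core = 1/R_stud + 1/R_cav → R_core = 0.3521 K/W
R_outer = 0.016/(0.137×4.52) = 0.02584 K/W
R_total = 0.3909 K/W
Q = ΔT/R_total = 36/0.3909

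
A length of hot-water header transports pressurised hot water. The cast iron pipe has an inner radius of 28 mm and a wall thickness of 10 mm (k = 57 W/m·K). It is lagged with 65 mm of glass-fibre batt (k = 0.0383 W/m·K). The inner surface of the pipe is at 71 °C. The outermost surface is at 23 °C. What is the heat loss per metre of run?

Treating each annulus and film as a series resistance:
R_cast iron pipe wall = ln(38/28)/(2π×57×1) = 8.527×10^-4 K/W
R_glass-fibre batt = ln(103/38)/(2π×0.0383×1) = 4.144 K/W
R_total = 4.144 K/W
Q = ΔT/R_total = 48/4.144

q′ ≈ 11.6 W/m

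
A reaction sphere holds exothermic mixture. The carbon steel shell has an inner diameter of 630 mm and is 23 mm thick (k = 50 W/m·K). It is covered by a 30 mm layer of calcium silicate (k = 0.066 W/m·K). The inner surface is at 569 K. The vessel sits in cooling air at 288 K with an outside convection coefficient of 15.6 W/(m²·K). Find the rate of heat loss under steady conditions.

Each spherical layer contributes R = (1/r_i − 1/r_o)/(4πk):
R_carbon steel shell = (1/0.315 − 1/0.338)/(4π×50) = 3.438×10^-4 K/W
R_calcium silicate = (1/0.338 − 1/0.368)/(4π×0.066) = 0.2908 K/W
R_outer film = 1/(h·4πr_o²) = 1/(15.6×4π×0.368²) = 0.03767 K/W
R_total = 0.3288 K/W
Q = ΔT/R_total = 281/0.3288

Q ≈ 855 W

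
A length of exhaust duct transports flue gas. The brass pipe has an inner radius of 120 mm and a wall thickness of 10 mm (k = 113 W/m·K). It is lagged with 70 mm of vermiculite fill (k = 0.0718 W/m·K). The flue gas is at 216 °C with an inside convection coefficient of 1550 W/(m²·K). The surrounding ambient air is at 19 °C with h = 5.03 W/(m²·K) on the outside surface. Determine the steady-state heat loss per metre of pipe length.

q′ ≈ 177 W/m

Cylindrical conduction, so R = ln(r₂/r₁)/(2πkL) per layer, in series:
R_inner film = 1/(h_i·2πr₁L) = 1/(1550×2π×0.12×1) = 8.557×10^-4 K/W
R_brass pipe wall = ln(130/120)/(2π×113×1) = 1.127×10^-4 K/W
R_vermiculite fill = ln(200/130)/(2π×0.0718×1) = 0.9549 K/W
R_outer film = 1/(h_o·2πr_oL) = 1/(5.03×2π×0.2×1) = 0.1582 K/W
R_total = 1.114 K/W
Q = ΔT/R_total = 197/1.114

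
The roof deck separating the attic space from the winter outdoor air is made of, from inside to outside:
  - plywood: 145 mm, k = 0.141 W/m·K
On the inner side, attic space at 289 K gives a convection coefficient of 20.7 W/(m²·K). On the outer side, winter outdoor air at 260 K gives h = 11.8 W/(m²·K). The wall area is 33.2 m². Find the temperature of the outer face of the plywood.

T ≈ 262 K

Model the wall as resistances in series:
R_inner film = 1/(h_i·A) = 1/(20.7×33.2) = 0.001455 K/W
R_plywood = L/(kA) = 0.145/(0.141×33.2) = 0.03097 K/W
R_outer film = 1/(h_o·A) = 1/(11.8×33.2) = 0.002553 K/W
R_total = 0.03498 K/W;  Q = ΔT/R_total = 29/0.03498 = 829 W
T_interface = T_inner − Q·ΣR(inner→interface) = 289 − 829×0.03243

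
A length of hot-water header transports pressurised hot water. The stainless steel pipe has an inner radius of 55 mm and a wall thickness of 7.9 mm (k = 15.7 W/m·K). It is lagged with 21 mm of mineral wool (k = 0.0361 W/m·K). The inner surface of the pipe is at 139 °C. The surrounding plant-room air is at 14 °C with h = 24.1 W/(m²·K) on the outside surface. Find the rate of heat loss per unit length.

For a radial system each layer contributes R = ln(r_out/r_in)/(2πkL); films add R = 1/(hA).
R_stainless steel pipe wall = ln(62.9/55)/(2π×15.7×1) = 0.001361 K/W
R_mineral wool = ln(83.9/62.9)/(2π×0.0361×1) = 1.27 K/W
R_outer film = 1/(h_o·2πr_oL) = 1/(24.1×2π×0.0839×1) = 0.07871 K/W
R_total = 1.35 K/W
Q = ΔT/R_total = 125/1.35

q′ ≈ 92.6 W/m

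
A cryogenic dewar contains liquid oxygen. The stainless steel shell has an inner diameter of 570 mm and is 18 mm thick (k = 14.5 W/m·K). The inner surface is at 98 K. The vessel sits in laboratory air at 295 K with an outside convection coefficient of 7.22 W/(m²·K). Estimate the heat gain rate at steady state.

For a spherical shell R = (1/r₁ − 1/r₂)/(4πk); film R = 1/(h·4πr²). In series:
R_stainless steel shell = (1/0.285 − 1/0.303)/(4π×14.5) = 0.001144 K/W
R_outer film = 1/(h·4πr_o²) = 1/(7.22×4π×0.303²) = 0.1201 K/W
R_total = 0.1212 K/W
Q = ΔT/R_total = 197/0.1212

Q ≈ 1630 W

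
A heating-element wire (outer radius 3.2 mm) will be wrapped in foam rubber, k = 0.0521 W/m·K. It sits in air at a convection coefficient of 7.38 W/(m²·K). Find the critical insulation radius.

r_cr ≈ 7.06 mm

For a cylinder r_cr = k/h = 0.0521/7.38
r_cr = 7.06 mm; since the bare radius (3.2 mm) is below r_cr, adding a thin layer of insulation will *increase* heat loss.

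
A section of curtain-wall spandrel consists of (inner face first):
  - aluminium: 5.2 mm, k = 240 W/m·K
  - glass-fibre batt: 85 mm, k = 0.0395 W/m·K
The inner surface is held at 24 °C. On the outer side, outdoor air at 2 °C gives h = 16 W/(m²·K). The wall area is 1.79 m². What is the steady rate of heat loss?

Treating each layer as a thermal resistance in series:
R_aluminium = L/(kA) = 0.0052/(240×1.79) = 1.21×10^-5 K/W
R_glass-fibre batt = L/(kA) = 0.085/(0.0395×1.79) = 1.202 K/W
R_outer film = 1/(h_o·A) = 1/(16×1.79) = 0.03492 K/W
R_total = 1.237 K/W
Q = ΔT / R_total = 22 / 1.237

Q ≈ 17.8 W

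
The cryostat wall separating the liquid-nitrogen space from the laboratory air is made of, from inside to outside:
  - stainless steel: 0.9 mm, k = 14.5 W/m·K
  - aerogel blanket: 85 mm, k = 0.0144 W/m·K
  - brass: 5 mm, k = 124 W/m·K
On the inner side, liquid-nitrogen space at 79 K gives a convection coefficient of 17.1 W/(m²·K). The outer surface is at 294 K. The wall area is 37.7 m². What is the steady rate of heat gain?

Treating each layer as a thermal resistance in series:
R_inner film = 1/(h_i·A) = 1/(17.1×37.7) = 0.001551 K/W
R_stainless steel = L/(kA) = 0.0009/(14.5×37.7) = 1.646×10^-6 K/W
R_aerogel blanket = L/(kA) = 0.085/(0.0144×37.7) = 0.1566 K/W
R_brass = L/(kA) = 0.005/(124×37.7) = 1.07×10^-6 K/W
R_total = 0.1581 K/W
Q = ΔT / R_total = 215 / 0.1581

Q ≈ 1360 W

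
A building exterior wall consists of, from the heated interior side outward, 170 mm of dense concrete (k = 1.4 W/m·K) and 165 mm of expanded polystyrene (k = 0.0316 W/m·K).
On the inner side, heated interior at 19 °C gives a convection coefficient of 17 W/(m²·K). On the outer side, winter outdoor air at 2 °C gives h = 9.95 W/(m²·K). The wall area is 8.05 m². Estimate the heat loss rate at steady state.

Using the resistance-network approach (series):
R_inner film = 1/(h_i·A) = 1/(17×8.05) = 0.007307 K/W
R_dense concrete = L/(kA) = 0.17/(1.4×8.05) = 0.01508 K/W
R_expanded polystyrene = L/(kA) = 0.165/(0.0316×8.05) = 0.6486 K/W
R_outer film = 1/(h_o·A) = 1/(9.95×8.05) = 0.01248 K/W
R_total = 0.6835 K/W
Q = ΔT / R_total = 17 / 0.6835

Q ≈ 24.9 W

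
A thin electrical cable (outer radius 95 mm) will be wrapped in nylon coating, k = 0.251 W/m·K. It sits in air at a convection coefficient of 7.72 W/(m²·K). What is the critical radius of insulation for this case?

For a cylinder r_cr = k/h = 0.251/7.72
r_cr = 32.5 mm; since the bare radius (95 mm) is above r_cr, any added insulation will reduce heat loss.

r_cr ≈ 32.5 mm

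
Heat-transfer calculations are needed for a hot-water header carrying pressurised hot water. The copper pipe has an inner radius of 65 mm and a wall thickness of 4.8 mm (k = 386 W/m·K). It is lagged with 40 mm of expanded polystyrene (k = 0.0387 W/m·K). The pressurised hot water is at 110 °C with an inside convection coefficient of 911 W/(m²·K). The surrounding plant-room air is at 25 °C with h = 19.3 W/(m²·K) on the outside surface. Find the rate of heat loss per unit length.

Radial resistances (cylindrical: R_cond = ln(r_o/r_i)/(2πkL), R_conv = 1/(h·2πrL)):
R_inner film = 1/(h_i·2πr₁L) = 1/(911×2π×0.065×1) = 0.002688 K/W
R_copper pipe wall = ln(69.8/65)/(2π×386×1) = 2.938×10^-5 K/W
R_expanded polystyrene = ln(109.8/69.8)/(2π×0.0387×1) = 1.863 K/W
R_outer film = 1/(h_o·2πr_oL) = 1/(19.3×2π×0.1098×1) = 0.0751 K/W
R_total = 1.941 K/W
Q = ΔT/R_total = 85/1.941

q′ ≈ 43.8 W/m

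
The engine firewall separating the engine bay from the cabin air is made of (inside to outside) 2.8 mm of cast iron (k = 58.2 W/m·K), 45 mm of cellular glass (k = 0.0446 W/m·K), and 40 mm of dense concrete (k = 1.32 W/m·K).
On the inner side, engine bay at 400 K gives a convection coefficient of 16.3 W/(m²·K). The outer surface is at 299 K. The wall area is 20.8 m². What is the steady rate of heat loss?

Q ≈ 1910 W

Using the resistance-network approach (series):
R_inner film = 1/(h_i·A) = 1/(16.3×20.8) = 0.00295 K/W
R_cast iron = L/(kA) = 0.0028/(58.2×20.8) = 2.313×10^-6 K/W
R_cellular glass = L/(kA) = 0.045/(0.0446×20.8) = 0.04851 K/W
R_dense concrete = L/(kA) = 0.04/(1.32×20.8) = 0.001457 K/W
R_total = 0.05292 K/W
Q = ΔT / R_total = 101 / 0.05292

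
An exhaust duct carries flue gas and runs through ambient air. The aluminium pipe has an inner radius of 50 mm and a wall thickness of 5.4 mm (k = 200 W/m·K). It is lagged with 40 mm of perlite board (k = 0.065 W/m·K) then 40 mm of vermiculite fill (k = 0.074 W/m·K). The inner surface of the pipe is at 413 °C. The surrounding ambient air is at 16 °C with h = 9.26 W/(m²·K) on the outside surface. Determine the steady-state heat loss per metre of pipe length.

q′ ≈ 180 W/m

For a radial system each layer contributes R = ln(r_out/r_in)/(2πkL); films add R = 1/(hA).
R_aluminium pipe wall = ln(55.4/50)/(2π×200×1) = 8.161×10^-5 K/W
R_perlite board = ln(95.4/55.4)/(2π×0.065×1) = 1.331 K/W
R_vermiculite fill = ln(135.4/95.4)/(2π×0.074×1) = 0.7531 K/W
R_outer film = 1/(h_o·2πr_oL) = 1/(9.26×2π×0.1354×1) = 0.1269 K/W
R_total = 2.211 K/W
Q = ΔT/R_total = 397/2.211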